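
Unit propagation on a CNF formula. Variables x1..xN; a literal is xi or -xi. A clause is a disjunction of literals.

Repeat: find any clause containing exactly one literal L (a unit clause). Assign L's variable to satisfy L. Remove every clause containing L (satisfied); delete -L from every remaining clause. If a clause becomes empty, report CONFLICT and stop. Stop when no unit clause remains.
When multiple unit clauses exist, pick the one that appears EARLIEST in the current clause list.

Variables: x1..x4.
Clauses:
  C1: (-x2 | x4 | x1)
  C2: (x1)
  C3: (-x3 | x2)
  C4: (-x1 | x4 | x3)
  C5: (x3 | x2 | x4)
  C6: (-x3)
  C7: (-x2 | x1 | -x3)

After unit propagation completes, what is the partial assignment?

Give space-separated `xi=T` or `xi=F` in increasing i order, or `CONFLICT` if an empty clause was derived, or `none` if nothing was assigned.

Answer: x1=T x3=F x4=T

Derivation:
unit clause [1] forces x1=T; simplify:
  drop -1 from [-1, 4, 3] -> [4, 3]
  satisfied 3 clause(s); 4 remain; assigned so far: [1]
unit clause [-3] forces x3=F; simplify:
  drop 3 from [4, 3] -> [4]
  drop 3 from [3, 2, 4] -> [2, 4]
  satisfied 2 clause(s); 2 remain; assigned so far: [1, 3]
unit clause [4] forces x4=T; simplify:
  satisfied 2 clause(s); 0 remain; assigned so far: [1, 3, 4]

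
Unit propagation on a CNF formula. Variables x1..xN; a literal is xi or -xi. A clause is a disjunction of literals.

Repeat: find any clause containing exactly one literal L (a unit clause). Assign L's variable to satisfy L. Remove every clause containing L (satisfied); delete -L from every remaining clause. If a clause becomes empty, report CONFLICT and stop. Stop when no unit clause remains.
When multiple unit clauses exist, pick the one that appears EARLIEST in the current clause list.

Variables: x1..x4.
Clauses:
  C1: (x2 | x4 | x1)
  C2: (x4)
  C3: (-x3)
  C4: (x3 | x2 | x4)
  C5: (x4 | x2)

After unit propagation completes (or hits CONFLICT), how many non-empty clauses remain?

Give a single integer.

Answer: 0

Derivation:
unit clause [4] forces x4=T; simplify:
  satisfied 4 clause(s); 1 remain; assigned so far: [4]
unit clause [-3] forces x3=F; simplify:
  satisfied 1 clause(s); 0 remain; assigned so far: [3, 4]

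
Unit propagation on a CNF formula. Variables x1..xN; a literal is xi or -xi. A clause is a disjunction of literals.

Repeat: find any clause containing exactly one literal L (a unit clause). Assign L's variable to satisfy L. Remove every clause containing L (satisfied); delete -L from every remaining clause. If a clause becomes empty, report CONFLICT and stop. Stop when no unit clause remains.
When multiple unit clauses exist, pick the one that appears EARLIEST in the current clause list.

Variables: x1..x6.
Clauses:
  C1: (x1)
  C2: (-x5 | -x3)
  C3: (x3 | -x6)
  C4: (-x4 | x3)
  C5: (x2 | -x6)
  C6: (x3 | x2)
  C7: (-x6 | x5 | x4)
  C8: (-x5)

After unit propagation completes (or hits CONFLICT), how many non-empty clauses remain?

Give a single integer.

unit clause [1] forces x1=T; simplify:
  satisfied 1 clause(s); 7 remain; assigned so far: [1]
unit clause [-5] forces x5=F; simplify:
  drop 5 from [-6, 5, 4] -> [-6, 4]
  satisfied 2 clause(s); 5 remain; assigned so far: [1, 5]

Answer: 5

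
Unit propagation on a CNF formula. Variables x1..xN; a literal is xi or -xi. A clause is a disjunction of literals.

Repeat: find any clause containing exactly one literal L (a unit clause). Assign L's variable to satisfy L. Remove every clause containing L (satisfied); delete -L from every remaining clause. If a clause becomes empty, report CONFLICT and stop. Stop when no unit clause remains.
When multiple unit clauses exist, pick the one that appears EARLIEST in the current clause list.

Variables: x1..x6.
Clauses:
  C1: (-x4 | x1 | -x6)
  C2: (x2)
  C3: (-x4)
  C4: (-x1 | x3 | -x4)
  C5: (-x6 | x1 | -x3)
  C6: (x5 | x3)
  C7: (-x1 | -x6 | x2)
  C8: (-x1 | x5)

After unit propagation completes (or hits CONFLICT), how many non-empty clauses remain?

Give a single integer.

Answer: 3

Derivation:
unit clause [2] forces x2=T; simplify:
  satisfied 2 clause(s); 6 remain; assigned so far: [2]
unit clause [-4] forces x4=F; simplify:
  satisfied 3 clause(s); 3 remain; assigned so far: [2, 4]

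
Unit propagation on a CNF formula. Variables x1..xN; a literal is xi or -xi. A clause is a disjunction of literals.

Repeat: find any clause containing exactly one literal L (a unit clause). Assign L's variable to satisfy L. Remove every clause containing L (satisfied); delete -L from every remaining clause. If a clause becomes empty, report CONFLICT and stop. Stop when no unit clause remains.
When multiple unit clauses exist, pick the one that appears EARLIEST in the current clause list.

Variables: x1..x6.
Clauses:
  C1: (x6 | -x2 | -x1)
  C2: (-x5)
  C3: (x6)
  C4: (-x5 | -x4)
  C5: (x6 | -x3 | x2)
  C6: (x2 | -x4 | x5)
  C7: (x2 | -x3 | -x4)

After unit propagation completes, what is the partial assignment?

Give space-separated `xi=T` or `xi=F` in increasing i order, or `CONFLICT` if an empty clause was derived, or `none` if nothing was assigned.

Answer: x5=F x6=T

Derivation:
unit clause [-5] forces x5=F; simplify:
  drop 5 from [2, -4, 5] -> [2, -4]
  satisfied 2 clause(s); 5 remain; assigned so far: [5]
unit clause [6] forces x6=T; simplify:
  satisfied 3 clause(s); 2 remain; assigned so far: [5, 6]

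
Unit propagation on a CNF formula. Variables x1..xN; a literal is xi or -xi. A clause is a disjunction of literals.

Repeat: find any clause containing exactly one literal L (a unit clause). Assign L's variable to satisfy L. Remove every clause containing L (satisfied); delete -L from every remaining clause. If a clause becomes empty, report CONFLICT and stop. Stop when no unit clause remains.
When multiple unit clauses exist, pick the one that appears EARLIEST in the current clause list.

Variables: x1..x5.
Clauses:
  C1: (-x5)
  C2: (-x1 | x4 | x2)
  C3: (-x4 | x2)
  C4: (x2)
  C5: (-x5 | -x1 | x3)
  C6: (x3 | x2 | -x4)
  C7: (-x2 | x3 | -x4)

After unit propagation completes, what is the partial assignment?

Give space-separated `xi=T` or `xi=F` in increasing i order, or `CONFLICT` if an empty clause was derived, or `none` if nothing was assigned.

unit clause [-5] forces x5=F; simplify:
  satisfied 2 clause(s); 5 remain; assigned so far: [5]
unit clause [2] forces x2=T; simplify:
  drop -2 from [-2, 3, -4] -> [3, -4]
  satisfied 4 clause(s); 1 remain; assigned so far: [2, 5]

Answer: x2=T x5=F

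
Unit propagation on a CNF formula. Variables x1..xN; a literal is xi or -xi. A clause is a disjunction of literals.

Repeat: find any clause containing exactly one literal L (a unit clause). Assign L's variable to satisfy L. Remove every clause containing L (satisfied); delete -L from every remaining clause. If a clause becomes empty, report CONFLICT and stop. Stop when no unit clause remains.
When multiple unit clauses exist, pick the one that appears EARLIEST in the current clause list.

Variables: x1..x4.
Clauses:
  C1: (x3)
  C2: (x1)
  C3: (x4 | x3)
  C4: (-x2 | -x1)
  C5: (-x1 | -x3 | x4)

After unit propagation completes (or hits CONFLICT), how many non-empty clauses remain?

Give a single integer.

Answer: 0

Derivation:
unit clause [3] forces x3=T; simplify:
  drop -3 from [-1, -3, 4] -> [-1, 4]
  satisfied 2 clause(s); 3 remain; assigned so far: [3]
unit clause [1] forces x1=T; simplify:
  drop -1 from [-2, -1] -> [-2]
  drop -1 from [-1, 4] -> [4]
  satisfied 1 clause(s); 2 remain; assigned so far: [1, 3]
unit clause [-2] forces x2=F; simplify:
  satisfied 1 clause(s); 1 remain; assigned so far: [1, 2, 3]
unit clause [4] forces x4=T; simplify:
  satisfied 1 clause(s); 0 remain; assigned so far: [1, 2, 3, 4]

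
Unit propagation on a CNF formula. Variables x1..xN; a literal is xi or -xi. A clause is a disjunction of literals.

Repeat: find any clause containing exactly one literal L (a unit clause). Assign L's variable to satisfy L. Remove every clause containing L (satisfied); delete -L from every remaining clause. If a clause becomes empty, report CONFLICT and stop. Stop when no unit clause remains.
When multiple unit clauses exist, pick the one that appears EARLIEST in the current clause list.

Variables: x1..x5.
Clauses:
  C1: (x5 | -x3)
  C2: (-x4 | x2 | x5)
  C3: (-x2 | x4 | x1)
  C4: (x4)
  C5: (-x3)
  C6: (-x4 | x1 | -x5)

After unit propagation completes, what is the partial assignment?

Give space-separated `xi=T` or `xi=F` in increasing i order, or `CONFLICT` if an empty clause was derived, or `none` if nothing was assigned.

Answer: x3=F x4=T

Derivation:
unit clause [4] forces x4=T; simplify:
  drop -4 from [-4, 2, 5] -> [2, 5]
  drop -4 from [-4, 1, -5] -> [1, -5]
  satisfied 2 clause(s); 4 remain; assigned so far: [4]
unit clause [-3] forces x3=F; simplify:
  satisfied 2 clause(s); 2 remain; assigned so far: [3, 4]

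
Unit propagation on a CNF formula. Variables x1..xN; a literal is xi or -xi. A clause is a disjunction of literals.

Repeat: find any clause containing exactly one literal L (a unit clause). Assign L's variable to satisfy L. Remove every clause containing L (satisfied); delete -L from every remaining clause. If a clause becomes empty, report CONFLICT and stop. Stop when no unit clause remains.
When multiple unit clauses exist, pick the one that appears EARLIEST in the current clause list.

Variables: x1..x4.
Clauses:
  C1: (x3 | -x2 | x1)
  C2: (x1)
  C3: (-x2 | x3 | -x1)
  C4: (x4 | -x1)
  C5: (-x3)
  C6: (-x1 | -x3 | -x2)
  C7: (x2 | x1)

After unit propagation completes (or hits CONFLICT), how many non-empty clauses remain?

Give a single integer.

unit clause [1] forces x1=T; simplify:
  drop -1 from [-2, 3, -1] -> [-2, 3]
  drop -1 from [4, -1] -> [4]
  drop -1 from [-1, -3, -2] -> [-3, -2]
  satisfied 3 clause(s); 4 remain; assigned so far: [1]
unit clause [4] forces x4=T; simplify:
  satisfied 1 clause(s); 3 remain; assigned so far: [1, 4]
unit clause [-3] forces x3=F; simplify:
  drop 3 from [-2, 3] -> [-2]
  satisfied 2 clause(s); 1 remain; assigned so far: [1, 3, 4]
unit clause [-2] forces x2=F; simplify:
  satisfied 1 clause(s); 0 remain; assigned so far: [1, 2, 3, 4]

Answer: 0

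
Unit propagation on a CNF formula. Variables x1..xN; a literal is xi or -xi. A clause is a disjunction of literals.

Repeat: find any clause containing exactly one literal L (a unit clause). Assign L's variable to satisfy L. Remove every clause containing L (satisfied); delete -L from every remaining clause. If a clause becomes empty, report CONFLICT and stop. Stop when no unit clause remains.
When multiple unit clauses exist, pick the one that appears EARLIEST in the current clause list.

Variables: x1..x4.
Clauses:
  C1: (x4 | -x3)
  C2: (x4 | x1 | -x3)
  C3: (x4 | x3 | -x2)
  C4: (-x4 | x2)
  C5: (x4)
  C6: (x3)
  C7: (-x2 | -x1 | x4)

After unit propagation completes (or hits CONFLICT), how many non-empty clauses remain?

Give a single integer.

Answer: 0

Derivation:
unit clause [4] forces x4=T; simplify:
  drop -4 from [-4, 2] -> [2]
  satisfied 5 clause(s); 2 remain; assigned so far: [4]
unit clause [2] forces x2=T; simplify:
  satisfied 1 clause(s); 1 remain; assigned so far: [2, 4]
unit clause [3] forces x3=T; simplify:
  satisfied 1 clause(s); 0 remain; assigned so far: [2, 3, 4]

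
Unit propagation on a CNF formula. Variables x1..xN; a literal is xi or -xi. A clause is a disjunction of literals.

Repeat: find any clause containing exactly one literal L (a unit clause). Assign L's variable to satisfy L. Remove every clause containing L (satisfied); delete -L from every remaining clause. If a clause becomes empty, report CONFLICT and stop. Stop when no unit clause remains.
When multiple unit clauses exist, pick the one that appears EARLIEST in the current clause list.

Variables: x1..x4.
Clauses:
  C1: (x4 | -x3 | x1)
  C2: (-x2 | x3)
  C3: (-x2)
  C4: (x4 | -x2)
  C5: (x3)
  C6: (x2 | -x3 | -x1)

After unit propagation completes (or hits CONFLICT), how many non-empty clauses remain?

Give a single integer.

Answer: 0

Derivation:
unit clause [-2] forces x2=F; simplify:
  drop 2 from [2, -3, -1] -> [-3, -1]
  satisfied 3 clause(s); 3 remain; assigned so far: [2]
unit clause [3] forces x3=T; simplify:
  drop -3 from [4, -3, 1] -> [4, 1]
  drop -3 from [-3, -1] -> [-1]
  satisfied 1 clause(s); 2 remain; assigned so far: [2, 3]
unit clause [-1] forces x1=F; simplify:
  drop 1 from [4, 1] -> [4]
  satisfied 1 clause(s); 1 remain; assigned so far: [1, 2, 3]
unit clause [4] forces x4=T; simplify:
  satisfied 1 clause(s); 0 remain; assigned so far: [1, 2, 3, 4]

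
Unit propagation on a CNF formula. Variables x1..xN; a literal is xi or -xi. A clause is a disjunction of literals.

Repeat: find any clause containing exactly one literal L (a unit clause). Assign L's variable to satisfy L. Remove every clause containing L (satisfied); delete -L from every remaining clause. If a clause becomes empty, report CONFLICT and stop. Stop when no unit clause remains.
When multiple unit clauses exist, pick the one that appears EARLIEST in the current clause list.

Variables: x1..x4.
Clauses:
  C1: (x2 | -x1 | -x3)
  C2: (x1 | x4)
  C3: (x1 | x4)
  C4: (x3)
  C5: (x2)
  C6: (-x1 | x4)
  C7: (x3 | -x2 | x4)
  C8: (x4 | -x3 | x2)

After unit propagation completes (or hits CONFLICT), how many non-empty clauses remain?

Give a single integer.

Answer: 3

Derivation:
unit clause [3] forces x3=T; simplify:
  drop -3 from [2, -1, -3] -> [2, -1]
  drop -3 from [4, -3, 2] -> [4, 2]
  satisfied 2 clause(s); 6 remain; assigned so far: [3]
unit clause [2] forces x2=T; simplify:
  satisfied 3 clause(s); 3 remain; assigned so far: [2, 3]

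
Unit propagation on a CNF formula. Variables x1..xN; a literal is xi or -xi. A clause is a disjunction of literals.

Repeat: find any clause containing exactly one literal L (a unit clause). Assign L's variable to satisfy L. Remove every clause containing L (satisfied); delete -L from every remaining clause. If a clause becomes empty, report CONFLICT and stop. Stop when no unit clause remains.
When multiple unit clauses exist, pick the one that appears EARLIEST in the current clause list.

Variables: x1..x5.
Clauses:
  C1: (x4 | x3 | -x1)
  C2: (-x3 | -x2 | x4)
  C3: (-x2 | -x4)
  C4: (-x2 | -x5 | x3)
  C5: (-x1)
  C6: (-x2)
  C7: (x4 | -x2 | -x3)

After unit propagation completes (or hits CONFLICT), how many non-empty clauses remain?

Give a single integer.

Answer: 0

Derivation:
unit clause [-1] forces x1=F; simplify:
  satisfied 2 clause(s); 5 remain; assigned so far: [1]
unit clause [-2] forces x2=F; simplify:
  satisfied 5 clause(s); 0 remain; assigned so far: [1, 2]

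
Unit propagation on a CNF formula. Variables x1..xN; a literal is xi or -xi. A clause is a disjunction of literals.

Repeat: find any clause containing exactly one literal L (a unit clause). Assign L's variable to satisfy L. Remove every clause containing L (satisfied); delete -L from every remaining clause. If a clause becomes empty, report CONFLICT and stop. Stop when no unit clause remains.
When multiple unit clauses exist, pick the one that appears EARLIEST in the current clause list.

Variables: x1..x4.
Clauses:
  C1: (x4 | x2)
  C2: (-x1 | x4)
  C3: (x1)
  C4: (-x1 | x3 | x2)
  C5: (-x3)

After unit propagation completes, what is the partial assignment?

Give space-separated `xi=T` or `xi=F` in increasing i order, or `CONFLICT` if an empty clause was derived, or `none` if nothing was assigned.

unit clause [1] forces x1=T; simplify:
  drop -1 from [-1, 4] -> [4]
  drop -1 from [-1, 3, 2] -> [3, 2]
  satisfied 1 clause(s); 4 remain; assigned so far: [1]
unit clause [4] forces x4=T; simplify:
  satisfied 2 clause(s); 2 remain; assigned so far: [1, 4]
unit clause [-3] forces x3=F; simplify:
  drop 3 from [3, 2] -> [2]
  satisfied 1 clause(s); 1 remain; assigned so far: [1, 3, 4]
unit clause [2] forces x2=T; simplify:
  satisfied 1 clause(s); 0 remain; assigned so far: [1, 2, 3, 4]

Answer: x1=T x2=T x3=F x4=T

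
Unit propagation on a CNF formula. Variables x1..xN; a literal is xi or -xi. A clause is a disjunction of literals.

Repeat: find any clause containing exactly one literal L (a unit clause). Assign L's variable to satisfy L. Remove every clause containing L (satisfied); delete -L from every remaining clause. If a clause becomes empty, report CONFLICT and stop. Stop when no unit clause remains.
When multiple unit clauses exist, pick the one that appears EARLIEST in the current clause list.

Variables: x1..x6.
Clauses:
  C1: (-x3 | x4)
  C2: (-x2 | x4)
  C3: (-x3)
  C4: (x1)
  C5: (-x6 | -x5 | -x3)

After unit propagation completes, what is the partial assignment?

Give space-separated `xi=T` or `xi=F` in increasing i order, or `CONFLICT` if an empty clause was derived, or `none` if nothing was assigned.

unit clause [-3] forces x3=F; simplify:
  satisfied 3 clause(s); 2 remain; assigned so far: [3]
unit clause [1] forces x1=T; simplify:
  satisfied 1 clause(s); 1 remain; assigned so far: [1, 3]

Answer: x1=T x3=F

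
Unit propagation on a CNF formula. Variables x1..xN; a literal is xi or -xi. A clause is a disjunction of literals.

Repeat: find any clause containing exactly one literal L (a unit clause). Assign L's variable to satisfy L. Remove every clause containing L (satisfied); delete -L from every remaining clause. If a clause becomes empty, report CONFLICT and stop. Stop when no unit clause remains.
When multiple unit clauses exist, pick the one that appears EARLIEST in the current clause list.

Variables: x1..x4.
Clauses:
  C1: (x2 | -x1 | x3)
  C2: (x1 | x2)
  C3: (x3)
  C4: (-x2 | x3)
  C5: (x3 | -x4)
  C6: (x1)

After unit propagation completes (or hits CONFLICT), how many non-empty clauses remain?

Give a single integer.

Answer: 0

Derivation:
unit clause [3] forces x3=T; simplify:
  satisfied 4 clause(s); 2 remain; assigned so far: [3]
unit clause [1] forces x1=T; simplify:
  satisfied 2 clause(s); 0 remain; assigned so far: [1, 3]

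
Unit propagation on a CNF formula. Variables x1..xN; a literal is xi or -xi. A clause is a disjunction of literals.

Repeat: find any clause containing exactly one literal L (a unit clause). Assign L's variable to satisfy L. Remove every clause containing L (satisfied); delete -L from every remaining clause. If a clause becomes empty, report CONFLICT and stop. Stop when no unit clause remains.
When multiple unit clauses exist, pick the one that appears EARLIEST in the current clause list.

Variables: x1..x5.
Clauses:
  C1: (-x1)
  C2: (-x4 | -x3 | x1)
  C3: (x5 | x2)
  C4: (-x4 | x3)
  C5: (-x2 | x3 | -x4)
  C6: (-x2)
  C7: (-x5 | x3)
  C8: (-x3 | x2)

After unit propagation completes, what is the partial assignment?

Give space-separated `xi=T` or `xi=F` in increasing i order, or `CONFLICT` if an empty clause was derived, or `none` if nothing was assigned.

Answer: CONFLICT

Derivation:
unit clause [-1] forces x1=F; simplify:
  drop 1 from [-4, -3, 1] -> [-4, -3]
  satisfied 1 clause(s); 7 remain; assigned so far: [1]
unit clause [-2] forces x2=F; simplify:
  drop 2 from [5, 2] -> [5]
  drop 2 from [-3, 2] -> [-3]
  satisfied 2 clause(s); 5 remain; assigned so far: [1, 2]
unit clause [5] forces x5=T; simplify:
  drop -5 from [-5, 3] -> [3]
  satisfied 1 clause(s); 4 remain; assigned so far: [1, 2, 5]
unit clause [3] forces x3=T; simplify:
  drop -3 from [-4, -3] -> [-4]
  drop -3 from [-3] -> [] (empty!)
  satisfied 2 clause(s); 2 remain; assigned so far: [1, 2, 3, 5]
CONFLICT (empty clause)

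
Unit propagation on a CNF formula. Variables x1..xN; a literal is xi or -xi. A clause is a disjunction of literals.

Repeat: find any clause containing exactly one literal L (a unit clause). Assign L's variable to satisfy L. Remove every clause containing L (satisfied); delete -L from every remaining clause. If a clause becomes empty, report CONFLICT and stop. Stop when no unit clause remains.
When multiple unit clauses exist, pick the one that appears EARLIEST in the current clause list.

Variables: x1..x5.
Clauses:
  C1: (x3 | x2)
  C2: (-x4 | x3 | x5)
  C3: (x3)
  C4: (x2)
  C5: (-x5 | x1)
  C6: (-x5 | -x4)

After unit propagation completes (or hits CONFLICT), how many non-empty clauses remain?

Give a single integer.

unit clause [3] forces x3=T; simplify:
  satisfied 3 clause(s); 3 remain; assigned so far: [3]
unit clause [2] forces x2=T; simplify:
  satisfied 1 clause(s); 2 remain; assigned so far: [2, 3]

Answer: 2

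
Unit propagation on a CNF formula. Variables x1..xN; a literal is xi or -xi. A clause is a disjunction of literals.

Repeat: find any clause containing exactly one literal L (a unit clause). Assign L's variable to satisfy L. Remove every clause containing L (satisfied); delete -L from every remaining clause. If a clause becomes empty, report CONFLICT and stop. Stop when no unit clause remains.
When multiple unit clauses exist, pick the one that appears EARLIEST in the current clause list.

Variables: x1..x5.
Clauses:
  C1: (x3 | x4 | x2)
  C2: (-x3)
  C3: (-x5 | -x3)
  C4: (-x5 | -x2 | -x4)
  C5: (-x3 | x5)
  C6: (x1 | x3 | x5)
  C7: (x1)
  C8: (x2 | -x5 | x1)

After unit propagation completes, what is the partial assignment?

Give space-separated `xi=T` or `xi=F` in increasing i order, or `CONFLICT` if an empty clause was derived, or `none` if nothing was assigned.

Answer: x1=T x3=F

Derivation:
unit clause [-3] forces x3=F; simplify:
  drop 3 from [3, 4, 2] -> [4, 2]
  drop 3 from [1, 3, 5] -> [1, 5]
  satisfied 3 clause(s); 5 remain; assigned so far: [3]
unit clause [1] forces x1=T; simplify:
  satisfied 3 clause(s); 2 remain; assigned so far: [1, 3]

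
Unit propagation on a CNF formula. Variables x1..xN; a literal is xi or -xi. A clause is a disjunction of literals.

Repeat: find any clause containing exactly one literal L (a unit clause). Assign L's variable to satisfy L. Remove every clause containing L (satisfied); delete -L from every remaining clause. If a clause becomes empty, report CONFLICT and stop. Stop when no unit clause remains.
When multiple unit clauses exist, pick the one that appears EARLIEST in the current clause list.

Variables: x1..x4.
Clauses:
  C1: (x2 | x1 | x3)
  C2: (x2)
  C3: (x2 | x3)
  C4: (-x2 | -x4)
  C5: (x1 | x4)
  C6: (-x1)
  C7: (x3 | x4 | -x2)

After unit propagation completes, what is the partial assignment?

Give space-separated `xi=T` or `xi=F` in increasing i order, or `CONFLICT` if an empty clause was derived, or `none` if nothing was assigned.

Answer: CONFLICT

Derivation:
unit clause [2] forces x2=T; simplify:
  drop -2 from [-2, -4] -> [-4]
  drop -2 from [3, 4, -2] -> [3, 4]
  satisfied 3 clause(s); 4 remain; assigned so far: [2]
unit clause [-4] forces x4=F; simplify:
  drop 4 from [1, 4] -> [1]
  drop 4 from [3, 4] -> [3]
  satisfied 1 clause(s); 3 remain; assigned so far: [2, 4]
unit clause [1] forces x1=T; simplify:
  drop -1 from [-1] -> [] (empty!)
  satisfied 1 clause(s); 2 remain; assigned so far: [1, 2, 4]
CONFLICT (empty clause)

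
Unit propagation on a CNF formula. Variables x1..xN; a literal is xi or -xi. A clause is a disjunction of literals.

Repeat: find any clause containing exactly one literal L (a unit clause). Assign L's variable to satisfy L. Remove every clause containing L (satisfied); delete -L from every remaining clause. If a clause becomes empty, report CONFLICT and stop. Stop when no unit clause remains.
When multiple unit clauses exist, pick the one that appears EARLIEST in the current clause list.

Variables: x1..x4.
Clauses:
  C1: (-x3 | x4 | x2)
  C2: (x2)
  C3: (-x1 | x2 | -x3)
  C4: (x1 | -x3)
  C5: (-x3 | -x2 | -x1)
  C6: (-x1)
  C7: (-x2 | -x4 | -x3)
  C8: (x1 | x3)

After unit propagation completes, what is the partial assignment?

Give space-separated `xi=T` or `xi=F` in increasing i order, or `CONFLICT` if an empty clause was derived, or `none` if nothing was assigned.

unit clause [2] forces x2=T; simplify:
  drop -2 from [-3, -2, -1] -> [-3, -1]
  drop -2 from [-2, -4, -3] -> [-4, -3]
  satisfied 3 clause(s); 5 remain; assigned so far: [2]
unit clause [-1] forces x1=F; simplify:
  drop 1 from [1, -3] -> [-3]
  drop 1 from [1, 3] -> [3]
  satisfied 2 clause(s); 3 remain; assigned so far: [1, 2]
unit clause [-3] forces x3=F; simplify:
  drop 3 from [3] -> [] (empty!)
  satisfied 2 clause(s); 1 remain; assigned so far: [1, 2, 3]
CONFLICT (empty clause)

Answer: CONFLICT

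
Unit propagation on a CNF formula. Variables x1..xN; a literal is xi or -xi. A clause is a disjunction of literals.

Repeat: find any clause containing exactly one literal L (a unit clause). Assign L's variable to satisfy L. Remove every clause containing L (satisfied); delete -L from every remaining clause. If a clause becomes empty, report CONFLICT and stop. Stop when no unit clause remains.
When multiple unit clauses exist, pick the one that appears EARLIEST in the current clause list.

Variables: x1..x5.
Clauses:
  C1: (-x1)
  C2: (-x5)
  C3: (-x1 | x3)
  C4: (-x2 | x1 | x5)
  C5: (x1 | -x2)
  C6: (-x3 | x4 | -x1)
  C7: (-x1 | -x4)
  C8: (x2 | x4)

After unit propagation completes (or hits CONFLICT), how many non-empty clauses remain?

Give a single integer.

unit clause [-1] forces x1=F; simplify:
  drop 1 from [-2, 1, 5] -> [-2, 5]
  drop 1 from [1, -2] -> [-2]
  satisfied 4 clause(s); 4 remain; assigned so far: [1]
unit clause [-5] forces x5=F; simplify:
  drop 5 from [-2, 5] -> [-2]
  satisfied 1 clause(s); 3 remain; assigned so far: [1, 5]
unit clause [-2] forces x2=F; simplify:
  drop 2 from [2, 4] -> [4]
  satisfied 2 clause(s); 1 remain; assigned so far: [1, 2, 5]
unit clause [4] forces x4=T; simplify:
  satisfied 1 clause(s); 0 remain; assigned so far: [1, 2, 4, 5]

Answer: 0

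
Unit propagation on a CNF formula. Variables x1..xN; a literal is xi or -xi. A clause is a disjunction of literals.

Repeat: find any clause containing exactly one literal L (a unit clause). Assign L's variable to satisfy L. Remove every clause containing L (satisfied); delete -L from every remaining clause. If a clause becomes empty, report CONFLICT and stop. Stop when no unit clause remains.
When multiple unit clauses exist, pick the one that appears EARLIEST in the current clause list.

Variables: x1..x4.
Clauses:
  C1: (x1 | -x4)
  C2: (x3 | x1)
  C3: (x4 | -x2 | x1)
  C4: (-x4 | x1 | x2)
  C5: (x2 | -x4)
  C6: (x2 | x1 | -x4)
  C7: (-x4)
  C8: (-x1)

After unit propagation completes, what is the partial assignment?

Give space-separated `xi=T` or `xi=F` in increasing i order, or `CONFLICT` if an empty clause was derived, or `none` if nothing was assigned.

unit clause [-4] forces x4=F; simplify:
  drop 4 from [4, -2, 1] -> [-2, 1]
  satisfied 5 clause(s); 3 remain; assigned so far: [4]
unit clause [-1] forces x1=F; simplify:
  drop 1 from [3, 1] -> [3]
  drop 1 from [-2, 1] -> [-2]
  satisfied 1 clause(s); 2 remain; assigned so far: [1, 4]
unit clause [3] forces x3=T; simplify:
  satisfied 1 clause(s); 1 remain; assigned so far: [1, 3, 4]
unit clause [-2] forces x2=F; simplify:
  satisfied 1 clause(s); 0 remain; assigned so far: [1, 2, 3, 4]

Answer: x1=F x2=F x3=T x4=F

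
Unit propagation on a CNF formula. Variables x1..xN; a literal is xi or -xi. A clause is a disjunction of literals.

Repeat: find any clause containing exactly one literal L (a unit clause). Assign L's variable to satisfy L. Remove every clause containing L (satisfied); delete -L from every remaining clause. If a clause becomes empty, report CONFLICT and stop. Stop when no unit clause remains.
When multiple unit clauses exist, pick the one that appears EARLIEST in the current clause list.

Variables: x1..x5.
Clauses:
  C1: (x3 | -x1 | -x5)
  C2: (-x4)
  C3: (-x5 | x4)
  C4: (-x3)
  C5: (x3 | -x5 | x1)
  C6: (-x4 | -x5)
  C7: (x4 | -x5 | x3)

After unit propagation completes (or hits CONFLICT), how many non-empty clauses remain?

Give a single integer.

Answer: 0

Derivation:
unit clause [-4] forces x4=F; simplify:
  drop 4 from [-5, 4] -> [-5]
  drop 4 from [4, -5, 3] -> [-5, 3]
  satisfied 2 clause(s); 5 remain; assigned so far: [4]
unit clause [-5] forces x5=F; simplify:
  satisfied 4 clause(s); 1 remain; assigned so far: [4, 5]
unit clause [-3] forces x3=F; simplify:
  satisfied 1 clause(s); 0 remain; assigned so far: [3, 4, 5]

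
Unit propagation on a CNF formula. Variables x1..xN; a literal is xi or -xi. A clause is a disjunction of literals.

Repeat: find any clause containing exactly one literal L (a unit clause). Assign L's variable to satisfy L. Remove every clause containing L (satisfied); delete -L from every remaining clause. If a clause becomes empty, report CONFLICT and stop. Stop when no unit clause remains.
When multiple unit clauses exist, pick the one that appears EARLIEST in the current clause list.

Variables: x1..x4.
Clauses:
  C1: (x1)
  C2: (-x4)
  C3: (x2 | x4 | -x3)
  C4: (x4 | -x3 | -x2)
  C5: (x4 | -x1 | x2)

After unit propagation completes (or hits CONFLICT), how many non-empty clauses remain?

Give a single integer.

Answer: 0

Derivation:
unit clause [1] forces x1=T; simplify:
  drop -1 from [4, -1, 2] -> [4, 2]
  satisfied 1 clause(s); 4 remain; assigned so far: [1]
unit clause [-4] forces x4=F; simplify:
  drop 4 from [2, 4, -3] -> [2, -3]
  drop 4 from [4, -3, -2] -> [-3, -2]
  drop 4 from [4, 2] -> [2]
  satisfied 1 clause(s); 3 remain; assigned so far: [1, 4]
unit clause [2] forces x2=T; simplify:
  drop -2 from [-3, -2] -> [-3]
  satisfied 2 clause(s); 1 remain; assigned so far: [1, 2, 4]
unit clause [-3] forces x3=F; simplify:
  satisfied 1 clause(s); 0 remain; assigned so far: [1, 2, 3, 4]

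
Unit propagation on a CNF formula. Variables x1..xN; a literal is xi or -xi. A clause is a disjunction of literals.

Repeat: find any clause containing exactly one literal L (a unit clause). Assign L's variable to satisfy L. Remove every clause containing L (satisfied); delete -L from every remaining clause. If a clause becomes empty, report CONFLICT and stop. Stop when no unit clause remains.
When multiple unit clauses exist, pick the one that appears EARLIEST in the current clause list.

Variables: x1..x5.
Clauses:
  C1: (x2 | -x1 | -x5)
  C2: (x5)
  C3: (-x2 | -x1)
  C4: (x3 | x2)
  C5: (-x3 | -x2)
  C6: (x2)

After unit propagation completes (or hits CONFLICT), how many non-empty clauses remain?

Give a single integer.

unit clause [5] forces x5=T; simplify:
  drop -5 from [2, -1, -5] -> [2, -1]
  satisfied 1 clause(s); 5 remain; assigned so far: [5]
unit clause [2] forces x2=T; simplify:
  drop -2 from [-2, -1] -> [-1]
  drop -2 from [-3, -2] -> [-3]
  satisfied 3 clause(s); 2 remain; assigned so far: [2, 5]
unit clause [-1] forces x1=F; simplify:
  satisfied 1 clause(s); 1 remain; assigned so far: [1, 2, 5]
unit clause [-3] forces x3=F; simplify:
  satisfied 1 clause(s); 0 remain; assigned so far: [1, 2, 3, 5]

Answer: 0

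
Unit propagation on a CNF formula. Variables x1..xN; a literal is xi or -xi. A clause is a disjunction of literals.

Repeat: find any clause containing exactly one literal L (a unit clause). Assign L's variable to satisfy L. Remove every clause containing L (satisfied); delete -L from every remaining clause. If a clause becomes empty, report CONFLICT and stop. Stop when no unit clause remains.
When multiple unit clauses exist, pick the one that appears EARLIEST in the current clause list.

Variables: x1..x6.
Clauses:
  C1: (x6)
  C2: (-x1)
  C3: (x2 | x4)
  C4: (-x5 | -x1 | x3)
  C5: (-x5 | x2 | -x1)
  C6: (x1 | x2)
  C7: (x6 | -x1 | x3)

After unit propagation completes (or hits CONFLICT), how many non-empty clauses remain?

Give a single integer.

Answer: 0

Derivation:
unit clause [6] forces x6=T; simplify:
  satisfied 2 clause(s); 5 remain; assigned so far: [6]
unit clause [-1] forces x1=F; simplify:
  drop 1 from [1, 2] -> [2]
  satisfied 3 clause(s); 2 remain; assigned so far: [1, 6]
unit clause [2] forces x2=T; simplify:
  satisfied 2 clause(s); 0 remain; assigned so far: [1, 2, 6]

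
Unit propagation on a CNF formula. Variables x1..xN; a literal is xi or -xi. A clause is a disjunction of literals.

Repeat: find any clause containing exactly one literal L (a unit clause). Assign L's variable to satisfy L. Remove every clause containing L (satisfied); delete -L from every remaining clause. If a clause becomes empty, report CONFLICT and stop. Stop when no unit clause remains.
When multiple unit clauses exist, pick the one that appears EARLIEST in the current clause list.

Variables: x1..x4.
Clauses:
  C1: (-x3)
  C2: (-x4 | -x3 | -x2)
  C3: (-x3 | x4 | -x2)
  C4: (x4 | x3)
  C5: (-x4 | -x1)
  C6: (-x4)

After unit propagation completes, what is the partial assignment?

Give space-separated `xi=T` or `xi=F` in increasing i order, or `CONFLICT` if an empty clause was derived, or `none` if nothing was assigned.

Answer: CONFLICT

Derivation:
unit clause [-3] forces x3=F; simplify:
  drop 3 from [4, 3] -> [4]
  satisfied 3 clause(s); 3 remain; assigned so far: [3]
unit clause [4] forces x4=T; simplify:
  drop -4 from [-4, -1] -> [-1]
  drop -4 from [-4] -> [] (empty!)
  satisfied 1 clause(s); 2 remain; assigned so far: [3, 4]
CONFLICT (empty clause)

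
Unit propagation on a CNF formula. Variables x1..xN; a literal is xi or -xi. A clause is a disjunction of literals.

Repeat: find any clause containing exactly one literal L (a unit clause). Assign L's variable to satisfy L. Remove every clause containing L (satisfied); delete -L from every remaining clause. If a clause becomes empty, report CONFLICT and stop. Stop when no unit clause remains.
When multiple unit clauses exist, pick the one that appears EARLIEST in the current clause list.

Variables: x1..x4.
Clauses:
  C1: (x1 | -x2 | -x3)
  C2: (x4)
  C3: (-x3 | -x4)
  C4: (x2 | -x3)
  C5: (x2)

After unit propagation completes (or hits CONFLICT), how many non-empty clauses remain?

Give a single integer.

Answer: 0

Derivation:
unit clause [4] forces x4=T; simplify:
  drop -4 from [-3, -4] -> [-3]
  satisfied 1 clause(s); 4 remain; assigned so far: [4]
unit clause [-3] forces x3=F; simplify:
  satisfied 3 clause(s); 1 remain; assigned so far: [3, 4]
unit clause [2] forces x2=T; simplify:
  satisfied 1 clause(s); 0 remain; assigned so far: [2, 3, 4]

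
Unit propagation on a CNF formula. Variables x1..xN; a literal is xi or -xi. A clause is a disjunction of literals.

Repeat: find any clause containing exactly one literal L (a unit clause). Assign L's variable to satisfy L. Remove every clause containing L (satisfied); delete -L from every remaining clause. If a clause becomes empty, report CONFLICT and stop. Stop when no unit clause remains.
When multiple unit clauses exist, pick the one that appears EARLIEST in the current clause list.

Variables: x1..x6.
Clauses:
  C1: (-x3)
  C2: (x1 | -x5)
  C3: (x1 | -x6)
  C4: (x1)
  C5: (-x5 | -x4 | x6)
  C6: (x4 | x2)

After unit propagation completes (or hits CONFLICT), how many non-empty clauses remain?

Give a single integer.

unit clause [-3] forces x3=F; simplify:
  satisfied 1 clause(s); 5 remain; assigned so far: [3]
unit clause [1] forces x1=T; simplify:
  satisfied 3 clause(s); 2 remain; assigned so far: [1, 3]

Answer: 2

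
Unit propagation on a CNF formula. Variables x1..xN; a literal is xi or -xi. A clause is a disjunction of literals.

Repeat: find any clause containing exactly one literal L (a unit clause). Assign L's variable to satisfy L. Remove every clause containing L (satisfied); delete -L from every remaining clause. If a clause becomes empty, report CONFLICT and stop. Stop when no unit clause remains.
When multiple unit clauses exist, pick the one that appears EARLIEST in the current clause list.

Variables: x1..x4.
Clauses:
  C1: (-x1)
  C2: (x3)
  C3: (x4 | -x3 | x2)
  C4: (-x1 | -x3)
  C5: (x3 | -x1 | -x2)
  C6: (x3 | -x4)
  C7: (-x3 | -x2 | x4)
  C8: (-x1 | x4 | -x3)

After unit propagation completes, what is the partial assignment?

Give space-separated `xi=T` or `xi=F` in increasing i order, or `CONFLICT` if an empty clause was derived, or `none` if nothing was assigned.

Answer: x1=F x3=T

Derivation:
unit clause [-1] forces x1=F; simplify:
  satisfied 4 clause(s); 4 remain; assigned so far: [1]
unit clause [3] forces x3=T; simplify:
  drop -3 from [4, -3, 2] -> [4, 2]
  drop -3 from [-3, -2, 4] -> [-2, 4]
  satisfied 2 clause(s); 2 remain; assigned so far: [1, 3]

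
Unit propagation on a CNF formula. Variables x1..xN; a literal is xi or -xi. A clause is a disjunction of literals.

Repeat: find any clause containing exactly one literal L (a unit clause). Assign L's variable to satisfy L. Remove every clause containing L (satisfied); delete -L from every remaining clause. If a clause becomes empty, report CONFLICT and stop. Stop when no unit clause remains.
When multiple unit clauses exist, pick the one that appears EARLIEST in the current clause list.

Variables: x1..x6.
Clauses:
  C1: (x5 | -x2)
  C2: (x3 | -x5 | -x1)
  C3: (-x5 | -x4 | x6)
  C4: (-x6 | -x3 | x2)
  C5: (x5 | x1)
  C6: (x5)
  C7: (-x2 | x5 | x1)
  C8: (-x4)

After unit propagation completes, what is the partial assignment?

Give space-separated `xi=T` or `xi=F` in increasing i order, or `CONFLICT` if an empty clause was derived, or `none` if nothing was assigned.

unit clause [5] forces x5=T; simplify:
  drop -5 from [3, -5, -1] -> [3, -1]
  drop -5 from [-5, -4, 6] -> [-4, 6]
  satisfied 4 clause(s); 4 remain; assigned so far: [5]
unit clause [-4] forces x4=F; simplify:
  satisfied 2 clause(s); 2 remain; assigned so far: [4, 5]

Answer: x4=F x5=T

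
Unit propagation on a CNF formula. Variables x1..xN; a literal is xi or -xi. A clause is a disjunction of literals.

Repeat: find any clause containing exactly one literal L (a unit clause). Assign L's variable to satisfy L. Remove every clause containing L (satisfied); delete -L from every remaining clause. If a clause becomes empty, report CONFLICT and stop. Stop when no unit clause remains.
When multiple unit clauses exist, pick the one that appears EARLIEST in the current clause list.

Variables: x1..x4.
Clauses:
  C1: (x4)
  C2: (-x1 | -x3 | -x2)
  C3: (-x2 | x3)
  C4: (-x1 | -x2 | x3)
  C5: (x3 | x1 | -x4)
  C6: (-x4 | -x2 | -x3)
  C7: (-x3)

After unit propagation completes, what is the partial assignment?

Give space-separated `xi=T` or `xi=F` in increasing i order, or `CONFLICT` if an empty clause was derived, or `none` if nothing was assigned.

unit clause [4] forces x4=T; simplify:
  drop -4 from [3, 1, -4] -> [3, 1]
  drop -4 from [-4, -2, -3] -> [-2, -3]
  satisfied 1 clause(s); 6 remain; assigned so far: [4]
unit clause [-3] forces x3=F; simplify:
  drop 3 from [-2, 3] -> [-2]
  drop 3 from [-1, -2, 3] -> [-1, -2]
  drop 3 from [3, 1] -> [1]
  satisfied 3 clause(s); 3 remain; assigned so far: [3, 4]
unit clause [-2] forces x2=F; simplify:
  satisfied 2 clause(s); 1 remain; assigned so far: [2, 3, 4]
unit clause [1] forces x1=T; simplify:
  satisfied 1 clause(s); 0 remain; assigned so far: [1, 2, 3, 4]

Answer: x1=T x2=F x3=F x4=T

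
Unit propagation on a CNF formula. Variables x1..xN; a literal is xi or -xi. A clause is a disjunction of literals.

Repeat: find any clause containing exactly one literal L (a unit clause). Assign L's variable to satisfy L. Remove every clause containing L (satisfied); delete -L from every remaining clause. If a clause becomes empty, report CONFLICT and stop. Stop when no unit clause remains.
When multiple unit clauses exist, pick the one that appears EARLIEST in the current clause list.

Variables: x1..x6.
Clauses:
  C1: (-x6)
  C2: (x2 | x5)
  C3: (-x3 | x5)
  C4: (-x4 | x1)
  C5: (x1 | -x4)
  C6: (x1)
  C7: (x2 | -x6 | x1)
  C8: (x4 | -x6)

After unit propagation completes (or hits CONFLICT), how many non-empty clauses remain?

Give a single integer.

Answer: 2

Derivation:
unit clause [-6] forces x6=F; simplify:
  satisfied 3 clause(s); 5 remain; assigned so far: [6]
unit clause [1] forces x1=T; simplify:
  satisfied 3 clause(s); 2 remain; assigned so far: [1, 6]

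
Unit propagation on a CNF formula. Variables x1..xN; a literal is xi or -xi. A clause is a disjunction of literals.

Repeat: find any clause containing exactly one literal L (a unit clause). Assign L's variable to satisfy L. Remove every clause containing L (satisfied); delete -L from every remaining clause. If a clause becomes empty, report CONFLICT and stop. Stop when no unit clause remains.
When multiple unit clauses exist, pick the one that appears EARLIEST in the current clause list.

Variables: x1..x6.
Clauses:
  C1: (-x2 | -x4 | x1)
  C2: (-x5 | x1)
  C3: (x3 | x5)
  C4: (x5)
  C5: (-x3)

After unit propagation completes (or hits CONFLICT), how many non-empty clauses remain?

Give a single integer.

Answer: 0

Derivation:
unit clause [5] forces x5=T; simplify:
  drop -5 from [-5, 1] -> [1]
  satisfied 2 clause(s); 3 remain; assigned so far: [5]
unit clause [1] forces x1=T; simplify:
  satisfied 2 clause(s); 1 remain; assigned so far: [1, 5]
unit clause [-3] forces x3=F; simplify:
  satisfied 1 clause(s); 0 remain; assigned so far: [1, 3, 5]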